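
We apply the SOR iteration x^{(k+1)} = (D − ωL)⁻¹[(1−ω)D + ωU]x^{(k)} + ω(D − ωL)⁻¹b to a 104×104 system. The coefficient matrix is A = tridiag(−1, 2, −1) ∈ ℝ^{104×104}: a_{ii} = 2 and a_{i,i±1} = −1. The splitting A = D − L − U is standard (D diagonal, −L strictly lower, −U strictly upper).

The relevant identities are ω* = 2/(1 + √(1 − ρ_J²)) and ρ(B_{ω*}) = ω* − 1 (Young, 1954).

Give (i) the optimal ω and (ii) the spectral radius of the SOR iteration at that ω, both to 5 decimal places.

ω* = 1.94191, ρ_SOR = 0.94191

spectrum of D⁻¹(L+U) = {cos(kπ/105) : 1≤k≤104}; ρ_J = cos(π/105) = 0.99955.
√(1−ρ_J²) = |sin(π/105)| = 0.029915
[ω*] 2 ÷ (1 + 0.029915) = 2 ÷ 1.029915 = 1.94191.
ρ_SOR = ω* − 1 = 1.94191 − 1 = 0.94191.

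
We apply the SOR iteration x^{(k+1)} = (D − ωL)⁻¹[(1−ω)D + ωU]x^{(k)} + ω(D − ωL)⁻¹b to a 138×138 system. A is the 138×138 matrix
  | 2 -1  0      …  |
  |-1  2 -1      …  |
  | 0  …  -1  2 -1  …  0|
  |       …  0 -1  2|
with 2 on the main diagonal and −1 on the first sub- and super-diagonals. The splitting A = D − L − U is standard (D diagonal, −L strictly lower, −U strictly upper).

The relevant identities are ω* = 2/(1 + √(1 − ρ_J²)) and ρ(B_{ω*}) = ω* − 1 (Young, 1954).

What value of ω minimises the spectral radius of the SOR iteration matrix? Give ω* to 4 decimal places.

ω* = 1.9558

[ρ_J] n=138: ρ(B_J) = cos(π/(n+1)) = cos(π/139) = 0.9997.
√(1−ρ_J²) simplifies to sin(π/139) = 0.02260.
ω* = 2/(1+0.02260) = 1.9558
Hence ρ(B_{ω*}) = 1.9558 − 1 = 0.9558.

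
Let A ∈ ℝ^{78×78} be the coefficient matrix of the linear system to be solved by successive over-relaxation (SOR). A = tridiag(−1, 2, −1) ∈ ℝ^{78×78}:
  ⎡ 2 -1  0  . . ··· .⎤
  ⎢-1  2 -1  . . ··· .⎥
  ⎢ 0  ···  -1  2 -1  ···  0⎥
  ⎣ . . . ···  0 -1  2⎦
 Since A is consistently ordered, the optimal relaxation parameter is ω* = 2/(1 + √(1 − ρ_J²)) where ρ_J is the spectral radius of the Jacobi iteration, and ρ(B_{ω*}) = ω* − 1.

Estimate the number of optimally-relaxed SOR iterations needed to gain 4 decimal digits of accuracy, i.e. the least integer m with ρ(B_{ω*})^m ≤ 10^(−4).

m = 116

ρ_J = max_k |cos(kπ/79)| = cos(π/79) = 0.9992094
root = sin(π/79) = 0.0397565  (since 1−cos² = sin²).
[ω*] 2 ÷ (1 + 0.0397565) = 2 ÷ 1.0397565 = 1.9235273.
At ω = 1.9235273 every |λ(B_ω)| = ω−1, so ρ_SOR = 0.9235273.
m ≥ 4·ln10 / (−ln 0.9235273) = 115.773; smallest integer m = 116.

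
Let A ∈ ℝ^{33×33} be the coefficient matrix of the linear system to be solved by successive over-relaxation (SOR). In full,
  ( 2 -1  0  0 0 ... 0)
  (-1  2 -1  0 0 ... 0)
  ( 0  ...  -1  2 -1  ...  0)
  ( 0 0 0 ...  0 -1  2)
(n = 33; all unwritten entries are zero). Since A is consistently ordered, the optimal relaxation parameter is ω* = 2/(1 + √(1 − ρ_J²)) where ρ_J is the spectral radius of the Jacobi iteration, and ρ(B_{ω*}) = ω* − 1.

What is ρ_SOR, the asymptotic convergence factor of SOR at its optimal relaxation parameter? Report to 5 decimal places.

ρ_J = max_k |cos(kπ/34)| = cos(π/34) = 0.99573
√(1−ρ_J²) = |sin(π/34)| = 0.092268
Then 2/(1+√(1−ρ_J²)) = 2/(1+0.092268); ω* = 2/1.092268 = 1.83105.
and ρ(B_{ω*}) = 1.83105 − 1 = 0.83105.

ρ_SOR = 0.83105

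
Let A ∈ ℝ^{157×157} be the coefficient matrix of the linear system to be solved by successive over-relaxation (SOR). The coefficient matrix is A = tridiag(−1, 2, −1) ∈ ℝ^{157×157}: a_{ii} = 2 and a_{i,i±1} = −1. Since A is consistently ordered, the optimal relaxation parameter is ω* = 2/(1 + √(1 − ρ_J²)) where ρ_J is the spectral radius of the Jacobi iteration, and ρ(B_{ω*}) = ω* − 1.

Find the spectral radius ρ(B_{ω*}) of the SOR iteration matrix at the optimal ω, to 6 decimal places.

½·tridiag(1,0,1) at n=157: λ_k = cos(kπ/158); max |λ| at k=1 ⇒ ρ_J = cos(π/158) ≈ 0.999802.
1 − cos²(π/158) = sin²(π/158) ⇒ √(1−ρ_J²) = sin(π/158) = 0.0198822.
So ω* = 2/1.0198822 = 1.961011 (Young).
[ρ_SOR] ω* − 1 = 0.961011.

ρ_SOR = 0.961011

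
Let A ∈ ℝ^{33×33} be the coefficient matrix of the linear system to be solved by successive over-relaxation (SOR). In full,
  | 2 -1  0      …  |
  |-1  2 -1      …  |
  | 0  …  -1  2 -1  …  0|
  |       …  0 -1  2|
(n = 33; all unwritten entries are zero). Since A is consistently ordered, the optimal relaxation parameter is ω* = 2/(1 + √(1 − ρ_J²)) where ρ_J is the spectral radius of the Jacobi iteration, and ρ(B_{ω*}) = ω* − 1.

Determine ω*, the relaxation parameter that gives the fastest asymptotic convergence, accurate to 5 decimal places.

With n=33, ρ(Jacobi) = cos(π/34) = 0.99573.
1 − cos²(π/34) = sin²(π/34) ⇒ √(1−ρ_J²) = sin(π/34) = 0.092268.
Young: ω* = 2/(1+√(1−ρ_J²)) = 2/(1+0.092268) = 2/1.092268 = 1.83105.
ρ_SOR = ω* − 1 ≈ 0.83105.

ω* = 1.83105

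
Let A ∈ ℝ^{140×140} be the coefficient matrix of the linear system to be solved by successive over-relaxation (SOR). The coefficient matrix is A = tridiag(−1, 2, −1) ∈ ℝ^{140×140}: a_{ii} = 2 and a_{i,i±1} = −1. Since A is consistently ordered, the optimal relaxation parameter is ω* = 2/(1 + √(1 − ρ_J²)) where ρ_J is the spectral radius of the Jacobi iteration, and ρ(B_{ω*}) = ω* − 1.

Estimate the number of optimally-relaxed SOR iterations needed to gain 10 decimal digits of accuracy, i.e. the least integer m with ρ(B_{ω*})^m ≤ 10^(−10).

m = 517

spectrum of D⁻¹(L+U) = {cos(kπ/141) : 1≤k≤140}; ρ_J = cos(π/141) = 0.9997518.
root = sin(π/141) = 0.0222790  (since 1−cos² = sin²).
ω* = 2/(1+0.0222790) = 1.9564131
and ρ(B_{ω*}) = 1.9564131 − 1 = 0.9564131.
For 10 digits: m = 10·ln10 / (−ln 0.9564131) = 23.0259/0.0445653 = 516.678; round up → m = 517.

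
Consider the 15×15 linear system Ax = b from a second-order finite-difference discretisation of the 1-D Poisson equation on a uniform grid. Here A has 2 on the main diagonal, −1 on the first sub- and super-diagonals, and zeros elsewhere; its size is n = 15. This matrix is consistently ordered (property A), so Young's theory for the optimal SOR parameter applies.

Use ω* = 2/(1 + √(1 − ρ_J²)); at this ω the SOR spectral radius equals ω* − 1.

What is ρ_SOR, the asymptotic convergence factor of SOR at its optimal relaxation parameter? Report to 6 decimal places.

½·tridiag(1,0,1) at n=15: λ_k = cos(kπ/16); max |λ| at k=1 ⇒ ρ_J = cos(π/16) ≈ 0.980785.
√(1 − cos²(π/16)) = sin(π/16) ≈ 0.1950903.
So ω* = 2/1.1950903 = 1.673514 (Young).
Hence ρ(B_{ω*}) = 1.673514 − 1 = 0.673514.

ρ_SOR = 0.673514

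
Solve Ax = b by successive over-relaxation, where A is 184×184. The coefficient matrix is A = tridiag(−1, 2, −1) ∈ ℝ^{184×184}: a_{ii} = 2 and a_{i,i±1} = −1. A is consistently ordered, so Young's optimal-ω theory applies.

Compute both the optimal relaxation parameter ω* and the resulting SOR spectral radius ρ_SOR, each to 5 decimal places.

ω* = 1.96661, ρ_SOR = 0.96661

With n=184, ρ(Jacobi) = cos(π/185) = 0.99986.
√(1−ρ_J²) simplifies to sin(π/185) = 0.016981.
So ω* = 2/1.016981 = 1.96661 (Young).
ρ(B_{ω*}) = ω*−1 = 0.96661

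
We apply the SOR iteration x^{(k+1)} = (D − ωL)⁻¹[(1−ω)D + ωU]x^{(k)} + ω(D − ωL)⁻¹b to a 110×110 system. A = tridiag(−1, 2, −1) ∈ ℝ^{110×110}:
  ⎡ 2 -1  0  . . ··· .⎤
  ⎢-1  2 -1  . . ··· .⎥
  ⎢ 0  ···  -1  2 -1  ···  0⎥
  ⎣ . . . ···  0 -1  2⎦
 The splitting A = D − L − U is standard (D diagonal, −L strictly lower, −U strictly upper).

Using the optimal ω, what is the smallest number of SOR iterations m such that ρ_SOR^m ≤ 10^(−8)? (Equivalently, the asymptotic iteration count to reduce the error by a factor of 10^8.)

[ρ_J] n=110: ρ(B_J) = cos(π/(n+1)) = cos(π/111) = 0.9995995.
√(1−ρ_J²) = |sin(π/111)| = 0.0282989
So ω* = 2/1.0282989 = 1.9449598 (Young).
ρ_SOR = ω* − 1 = 1.9449598 − 1 = 0.9449598.
ρ_SOR^m ≤ 10^(−8) ⇔ m ≥ 8·ln10/(−ln 0.9449598) = 18.4207/0.0566129 = 325.380; m = ⌈325.380⌉ = 326.

m = 326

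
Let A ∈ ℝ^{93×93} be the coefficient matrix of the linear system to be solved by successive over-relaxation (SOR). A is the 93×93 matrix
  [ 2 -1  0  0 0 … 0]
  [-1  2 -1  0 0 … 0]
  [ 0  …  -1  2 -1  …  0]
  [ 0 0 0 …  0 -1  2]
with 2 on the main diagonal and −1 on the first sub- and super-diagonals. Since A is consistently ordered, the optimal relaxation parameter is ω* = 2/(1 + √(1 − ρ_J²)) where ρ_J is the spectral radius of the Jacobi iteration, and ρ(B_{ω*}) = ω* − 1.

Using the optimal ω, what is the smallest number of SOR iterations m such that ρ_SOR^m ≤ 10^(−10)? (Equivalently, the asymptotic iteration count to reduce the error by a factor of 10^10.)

ρ_J = max_k |cos(kπ/94)| = cos(π/94) = 0.9994416
root = sin(π/94) = 0.0334150  (since 1−cos² = sin²).
Then 2/(1+√(1−ρ_J²)) = 2/(1+0.0334150); ω* = 2/1.0334150 = 1.9353309.
[ρ_SOR] ω* − 1 = 0.9353309.
ρ_SOR^m ≤ 10^(−10) ⇔ m ≥ 10·ln10/(−ln 0.9353309) = 23.0259/0.0668549 = 344.416; m = ⌈344.416⌉ = 345.

m = 345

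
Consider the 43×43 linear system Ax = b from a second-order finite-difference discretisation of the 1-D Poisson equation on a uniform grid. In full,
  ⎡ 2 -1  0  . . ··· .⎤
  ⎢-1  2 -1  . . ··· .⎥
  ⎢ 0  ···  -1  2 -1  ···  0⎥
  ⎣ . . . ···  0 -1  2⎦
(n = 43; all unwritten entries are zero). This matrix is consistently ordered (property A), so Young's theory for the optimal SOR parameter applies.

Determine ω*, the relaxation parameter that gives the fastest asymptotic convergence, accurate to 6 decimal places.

ρ_J = max_k |cos(kπ/44)| = cos(π/44) = 0.997452
root = sin(π/44) = 0.0713392  (since 1−cos² = sin²).
ω* = 2 / (1 + 0.0713392) = 2 / 1.0713392 ≈ 1.866822.
ρ_SOR = ω* − 1 ≈ 0.866822.

ω* = 1.866822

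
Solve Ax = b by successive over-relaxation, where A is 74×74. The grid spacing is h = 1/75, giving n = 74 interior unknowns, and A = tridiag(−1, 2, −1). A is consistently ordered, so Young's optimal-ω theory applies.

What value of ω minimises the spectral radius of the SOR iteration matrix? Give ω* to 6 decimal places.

ω* = 1.919615

½·tridiag(1,0,1) at n=74: λ_k = cos(kπ/75); max |λ| at k=1 ⇒ ρ_J = cos(π/75) ≈ 0.999123.
root = sin(π/75) = 0.0418757  (since 1−cos² = sin²).
ω* = 2/(1+0.0418757) = 1.919615
ρ_SOR = ω* − 1 = 1.919615 − 1 = 0.919615.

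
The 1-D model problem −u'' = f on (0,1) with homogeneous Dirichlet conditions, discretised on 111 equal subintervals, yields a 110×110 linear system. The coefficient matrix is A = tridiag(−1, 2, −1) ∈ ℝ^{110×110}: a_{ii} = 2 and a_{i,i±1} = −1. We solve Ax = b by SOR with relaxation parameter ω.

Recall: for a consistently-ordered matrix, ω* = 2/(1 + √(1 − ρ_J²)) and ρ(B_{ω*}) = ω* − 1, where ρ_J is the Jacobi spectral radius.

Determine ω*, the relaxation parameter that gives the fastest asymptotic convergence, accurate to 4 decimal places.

B_J for the 110×110 system has eigenvalues cos(kπ/111); ρ_J = cos(π/111) = 0.9996.
√(1−ρ_J²) = |sin(π/111)| = 0.02830
Young: ω* = 2/(1+√(1−ρ_J²)) = 2/(1+0.02830) = 2/1.02830 = 1.9450.
and ρ(B_{ω*}) = 1.9450 − 1 = 0.9450.

ω* = 1.9450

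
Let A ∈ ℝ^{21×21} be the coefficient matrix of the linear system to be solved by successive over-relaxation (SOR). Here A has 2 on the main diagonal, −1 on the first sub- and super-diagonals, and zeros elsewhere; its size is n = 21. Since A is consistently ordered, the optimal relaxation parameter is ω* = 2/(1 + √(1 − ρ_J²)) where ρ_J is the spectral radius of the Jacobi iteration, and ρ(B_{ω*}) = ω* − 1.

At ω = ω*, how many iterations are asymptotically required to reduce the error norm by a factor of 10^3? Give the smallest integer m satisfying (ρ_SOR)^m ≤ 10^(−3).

B_J for the 21×21 system has eigenvalues cos(kπ/22); ρ_J = cos(π/22) = 0.9898214.
√(1−ρ_J²) = |sin(π/22)| = 0.1423148
ω* = 2/(1+0.1423148) = 1.7508309
At ω = 1.7508309 every |λ(B_ω)| = ω−1, so ρ_SOR = 0.7508309.
m ≥ 3·ln10 / (−ln 0.7508309) = 24.105; smallest integer m = 25.

m = 25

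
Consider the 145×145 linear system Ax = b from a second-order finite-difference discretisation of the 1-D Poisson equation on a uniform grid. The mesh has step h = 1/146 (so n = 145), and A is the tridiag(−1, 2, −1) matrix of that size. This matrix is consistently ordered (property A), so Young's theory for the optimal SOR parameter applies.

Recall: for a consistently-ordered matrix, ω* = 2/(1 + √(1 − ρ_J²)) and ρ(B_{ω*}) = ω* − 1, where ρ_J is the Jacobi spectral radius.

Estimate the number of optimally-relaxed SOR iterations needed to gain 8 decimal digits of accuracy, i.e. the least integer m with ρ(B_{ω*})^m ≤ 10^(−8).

spectrum of D⁻¹(L+U) = {cos(kπ/146) : 1≤k≤145}; ρ_J = cos(π/146) = 0.9997685.
root = sin(π/146) = 0.0215161  (since 1−cos² = sin²).
ω* = 2/(1 + 0.0215161) = 2/1.0215161 = 1.9578742.
ρ_SOR = ω* − 1 = 1.9578742 − 1 = 0.9578742.
ρ_SOR^m ≤ 10^(−8) ⇔ m ≥ 8·ln10/(−ln 0.9578742) = 18.4207/0.0430388 = 428.002; m = ⌈428.002⌉ = 429.

m = 429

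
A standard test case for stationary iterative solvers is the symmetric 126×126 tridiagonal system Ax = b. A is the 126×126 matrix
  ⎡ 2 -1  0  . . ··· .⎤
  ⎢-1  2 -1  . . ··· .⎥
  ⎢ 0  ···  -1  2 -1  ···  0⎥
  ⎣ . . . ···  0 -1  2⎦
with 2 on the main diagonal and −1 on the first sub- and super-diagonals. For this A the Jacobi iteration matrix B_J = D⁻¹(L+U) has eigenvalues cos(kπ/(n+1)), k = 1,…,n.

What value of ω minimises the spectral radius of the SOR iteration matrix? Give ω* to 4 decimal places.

ω* = 1.9517

½·tridiag(1,0,1) at n=126: λ_k = cos(kπ/127); max |λ| at k=1 ⇒ ρ_J = cos(π/127) ≈ 0.9997.
root = sin(π/127) = 0.02473  (since 1−cos² = sin²).
ω* = 2 / (1 + 0.02473) = 2 / 1.02473 ≈ 1.9517.
and ρ(B_{ω*}) = 1.9517 − 1 = 0.9517.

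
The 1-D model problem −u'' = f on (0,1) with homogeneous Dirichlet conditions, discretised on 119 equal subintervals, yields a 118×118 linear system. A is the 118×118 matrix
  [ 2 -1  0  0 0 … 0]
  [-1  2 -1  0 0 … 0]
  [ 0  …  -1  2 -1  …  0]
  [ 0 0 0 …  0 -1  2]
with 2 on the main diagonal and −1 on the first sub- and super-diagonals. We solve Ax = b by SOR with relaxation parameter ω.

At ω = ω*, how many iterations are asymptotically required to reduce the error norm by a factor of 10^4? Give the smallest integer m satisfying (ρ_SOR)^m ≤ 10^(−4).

B_J for the 118×118 system has eigenvalues cos(kπ/119); ρ_J = cos(π/119) = 0.9996515.
1 − cos²(π/119) = sin²(π/119) ⇒ √(1−ρ_J²) = sin(π/119) = 0.0263969.
Young: ω* = 2/(1+√(1−ρ_J²)) = 2/(1+0.0263969) = 2/1.0263969 = 1.9485640.
and ρ(B_{ω*}) = 1.9485640 − 1 = 0.9485640.
Need (0.9485640)^m ≤ 10^(−4): m ≥ 4·ln10/|ln 0.9485640| = 9.21034/0.052806 = 174.418 ⇒ m = 175.

m = 175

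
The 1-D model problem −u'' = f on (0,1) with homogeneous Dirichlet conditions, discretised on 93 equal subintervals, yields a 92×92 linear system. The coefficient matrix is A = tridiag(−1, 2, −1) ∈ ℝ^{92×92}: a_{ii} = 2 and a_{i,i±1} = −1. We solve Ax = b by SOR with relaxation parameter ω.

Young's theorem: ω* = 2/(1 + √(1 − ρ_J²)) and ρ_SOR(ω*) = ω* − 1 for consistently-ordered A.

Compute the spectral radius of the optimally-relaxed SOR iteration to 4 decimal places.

ρ_SOR = 0.9347

½·tridiag(1,0,1) at n=92: λ_k = cos(kπ/93); max |λ| at k=1 ⇒ ρ_J = cos(π/93) ≈ 0.9994.
√(1−ρ_J²) = |sin(π/93)| = 0.03377
So ω* = 2/1.03377 = 1.9347 (Young).
ρ(B_{ω*}) = ω*−1 = 0.9347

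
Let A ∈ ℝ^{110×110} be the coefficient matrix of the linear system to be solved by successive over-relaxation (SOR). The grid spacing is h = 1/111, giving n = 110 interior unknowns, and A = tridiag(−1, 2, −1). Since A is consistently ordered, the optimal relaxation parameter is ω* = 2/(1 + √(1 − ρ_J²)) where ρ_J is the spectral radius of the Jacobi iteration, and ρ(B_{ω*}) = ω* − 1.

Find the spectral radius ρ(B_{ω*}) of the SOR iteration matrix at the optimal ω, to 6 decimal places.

ρ_SOR = 0.944960

With n=110, ρ(Jacobi) = cos(π/111) = 0.999600.
1 − cos²(π/111) = sin²(π/111) ⇒ √(1−ρ_J²) = sin(π/111) = 0.0282989.
ω* = 2/(1+0.0282989) = 1.944960
Hence ρ(B_{ω*}) = 1.944960 − 1 = 0.944960.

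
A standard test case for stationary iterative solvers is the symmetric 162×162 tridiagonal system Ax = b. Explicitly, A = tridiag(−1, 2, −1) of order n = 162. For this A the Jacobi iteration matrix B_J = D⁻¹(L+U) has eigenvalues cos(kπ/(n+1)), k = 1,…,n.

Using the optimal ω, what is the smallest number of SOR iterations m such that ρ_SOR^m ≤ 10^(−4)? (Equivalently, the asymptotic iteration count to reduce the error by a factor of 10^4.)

ρ_J = max_k |cos(kπ/163)| = cos(π/163) = 0.9998143
√(1−ρ_J²) = |sin(π/163)| = 0.0192724
ω* = 2 / (1 + 0.0192724) = 2 / 1.0192724 ≈ 1.9621840.
ρ_SOR = ω* − 1 = 1.9621840 − 1 = 0.9621840.
For 4 digits: m = 4·ln10 / (−ln 0.9621840) = 9.21034/0.0385496 = 238.922; round up → m = 239.

m = 239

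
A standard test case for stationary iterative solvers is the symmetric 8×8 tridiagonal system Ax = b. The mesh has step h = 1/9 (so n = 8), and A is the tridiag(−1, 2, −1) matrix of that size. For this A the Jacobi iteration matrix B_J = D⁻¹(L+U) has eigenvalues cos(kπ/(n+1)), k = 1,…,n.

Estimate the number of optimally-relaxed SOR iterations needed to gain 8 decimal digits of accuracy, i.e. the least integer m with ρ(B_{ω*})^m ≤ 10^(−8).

[ρ_J] n=8: ρ(B_J) = cos(π/(n+1)) = cos(π/9) = 0.9396926.
√(1−ρ_J²) = |sin(π/9)| = 0.3420201
ω* = 2 / (1 + 0.3420201) = 2 / 1.3420201 ≈ 1.4902906.
ρ(B_{ω*}) = ω*−1 = 0.4902906
m ≥ 8·ln10 / (−ln 0.4902906) = 25.844; smallest integer m = 26.

m = 26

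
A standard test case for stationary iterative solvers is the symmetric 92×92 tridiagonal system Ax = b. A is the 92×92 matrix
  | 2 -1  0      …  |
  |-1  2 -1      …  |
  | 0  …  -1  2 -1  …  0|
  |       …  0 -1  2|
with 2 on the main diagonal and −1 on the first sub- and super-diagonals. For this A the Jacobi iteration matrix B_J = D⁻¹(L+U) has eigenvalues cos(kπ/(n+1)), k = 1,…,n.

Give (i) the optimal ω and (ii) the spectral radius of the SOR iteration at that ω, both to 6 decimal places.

ω* = 1.934659, ρ_SOR = 0.934659

spectrum of D⁻¹(L+U) = {cos(kπ/93) : 1≤k≤92}; ρ_J = cos(π/93) = 0.999429.
√(1 − cos²(π/93)) = sin(π/93) ≈ 0.0337741.
Young: ω* = 2/(1+√(1−ρ_J²)) = 2/(1+0.0337741) = 2/1.0337741 = 1.934659.
ρ(B_{ω*}) = ω*−1 = 0.934659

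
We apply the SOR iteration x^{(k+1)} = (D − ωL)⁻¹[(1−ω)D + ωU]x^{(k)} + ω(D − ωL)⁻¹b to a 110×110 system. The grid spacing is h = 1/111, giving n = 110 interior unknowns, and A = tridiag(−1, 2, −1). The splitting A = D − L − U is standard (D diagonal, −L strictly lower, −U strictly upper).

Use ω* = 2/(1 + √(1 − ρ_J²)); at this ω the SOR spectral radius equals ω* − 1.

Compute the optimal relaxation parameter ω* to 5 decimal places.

ω* = 1.94496

With n=110, ρ(Jacobi) = cos(π/111) = 0.99960.
√(1−ρ_J²) simplifies to sin(π/111) = 0.028299.
ω* = 2/(1 + 0.028299) = 2/1.028299 = 1.94496.
Hence ρ(B_{ω*}) = 1.94496 − 1 = 0.94496.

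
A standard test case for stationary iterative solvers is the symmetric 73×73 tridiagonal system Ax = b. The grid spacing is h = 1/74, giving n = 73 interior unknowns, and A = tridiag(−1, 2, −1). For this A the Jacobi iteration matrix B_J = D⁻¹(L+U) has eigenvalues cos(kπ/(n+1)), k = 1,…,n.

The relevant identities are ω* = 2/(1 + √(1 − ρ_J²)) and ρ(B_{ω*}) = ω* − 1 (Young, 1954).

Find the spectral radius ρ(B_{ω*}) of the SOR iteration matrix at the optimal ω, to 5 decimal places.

ρ_SOR = 0.91857

With n=73, ρ(Jacobi) = cos(π/74) = 0.99910.
√(1−ρ_J²) simplifies to sin(π/74) = 0.042441.
Young: ω* = 2/(1+√(1−ρ_J²)) = 2/(1+0.042441) = 2/1.042441 = 1.91857.
[ρ_SOR] ω* − 1 = 0.91857.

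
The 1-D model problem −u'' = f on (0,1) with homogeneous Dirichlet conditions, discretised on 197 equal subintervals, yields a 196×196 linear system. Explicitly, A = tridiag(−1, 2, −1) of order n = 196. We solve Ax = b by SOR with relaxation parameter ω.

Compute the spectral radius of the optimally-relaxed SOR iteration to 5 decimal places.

ρ_SOR = 0.96861

spectrum of D⁻¹(L+U) = {cos(kπ/197) : 1≤k≤196}; ρ_J = cos(π/197) = 0.99987.
√(1 − cos²(π/197)) = sin(π/197) ≈ 0.015946.
ω* = 2/(1 + 0.015946) = 2/1.015946 = 1.96861.
ρ_SOR = ω* − 1 ≈ 0.96861.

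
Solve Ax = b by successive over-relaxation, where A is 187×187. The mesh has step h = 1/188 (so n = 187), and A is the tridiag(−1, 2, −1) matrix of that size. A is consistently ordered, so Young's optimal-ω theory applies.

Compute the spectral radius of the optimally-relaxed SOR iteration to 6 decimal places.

ρ_SOR = 0.967130

n=187: λ(B_J) = 1 − λ(A)/2 = cos(kπ/188); k=1 gives ρ_J = 0.999860.
√(1 − cos²(π/188)) = sin(π/188) ≈ 0.0167098.
Then 2/(1+√(1−ρ_J²)) = 2/(1+0.0167098); ω* = 2/1.0167098 = 1.967130.
ρ_SOR = ω* − 1 = 1.967130 − 1 = 0.967130.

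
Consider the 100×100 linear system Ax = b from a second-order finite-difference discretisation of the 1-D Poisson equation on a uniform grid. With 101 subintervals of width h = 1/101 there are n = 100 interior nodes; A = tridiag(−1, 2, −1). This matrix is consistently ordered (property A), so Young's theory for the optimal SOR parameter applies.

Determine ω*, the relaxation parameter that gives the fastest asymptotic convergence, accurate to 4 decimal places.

ω* = 1.9397

[ρ_J] n=100: ρ(B_J) = cos(π/(n+1)) = cos(π/101) = 0.9995.
√(1−ρ_J²) = |sin(π/101)| = 0.03110
Then 2/(1+√(1−ρ_J²)) = 2/(1+0.03110); ω* = 2/1.03110 = 1.9397.
[ρ_SOR] ω* − 1 = 0.9397.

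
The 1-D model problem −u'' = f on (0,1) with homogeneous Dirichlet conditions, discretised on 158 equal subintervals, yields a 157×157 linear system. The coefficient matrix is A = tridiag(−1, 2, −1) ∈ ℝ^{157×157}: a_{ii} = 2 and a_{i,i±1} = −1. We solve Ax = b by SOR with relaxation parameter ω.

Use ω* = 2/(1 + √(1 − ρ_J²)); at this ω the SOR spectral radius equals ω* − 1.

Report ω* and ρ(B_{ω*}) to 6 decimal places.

ω* = 1.961011, ρ_SOR = 0.961011

n=157: λ(B_J) = 1 − λ(A)/2 = cos(kπ/158); k=1 gives ρ_J = 0.999802.
1 − cos²(π/158) = sin²(π/158) ⇒ √(1−ρ_J²) = sin(π/158) = 0.0198822.
ω* = 2 / (1 + 0.0198822) = 2 / 1.0198822 ≈ 1.961011.
and ρ(B_{ω*}) = 1.961011 − 1 = 0.961011.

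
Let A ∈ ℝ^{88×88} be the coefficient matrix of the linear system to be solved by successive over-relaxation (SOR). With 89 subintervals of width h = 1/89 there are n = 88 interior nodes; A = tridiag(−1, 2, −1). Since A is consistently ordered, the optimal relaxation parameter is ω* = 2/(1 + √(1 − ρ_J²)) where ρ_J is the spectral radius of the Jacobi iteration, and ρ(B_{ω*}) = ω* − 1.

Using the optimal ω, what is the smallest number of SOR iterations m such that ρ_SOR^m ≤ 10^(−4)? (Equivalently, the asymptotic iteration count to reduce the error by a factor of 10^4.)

n=88: λ(B_J) = 1 − λ(A)/2 = cos(kπ/89); k=1 gives ρ_J = 0.9993771.
√(1−ρ_J²) simplifies to sin(π/89) = 0.0352915.
So ω* = 2/1.0352915 = 1.9318231 (Young).
At ω = 1.9318231 every |λ(B_ω)| = ω−1, so ρ_SOR = 0.9318231.
For 4 digits: m = 4·ln10 / (−ln 0.9318231) = 9.21034/0.0706123 = 130.435; round up → m = 131.

m = 131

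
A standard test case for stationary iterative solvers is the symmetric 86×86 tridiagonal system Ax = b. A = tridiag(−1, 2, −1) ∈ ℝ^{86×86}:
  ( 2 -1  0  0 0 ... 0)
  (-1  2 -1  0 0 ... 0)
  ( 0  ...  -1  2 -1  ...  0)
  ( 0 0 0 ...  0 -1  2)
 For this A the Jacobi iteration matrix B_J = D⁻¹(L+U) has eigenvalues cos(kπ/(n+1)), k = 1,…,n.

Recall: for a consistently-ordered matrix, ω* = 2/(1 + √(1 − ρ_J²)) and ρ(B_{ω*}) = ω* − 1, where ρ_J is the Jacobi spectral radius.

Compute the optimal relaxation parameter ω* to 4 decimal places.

ω* = 1.9303

B_J for the 86×86 system has eigenvalues cos(kπ/87); ρ_J = cos(π/87) = 0.9993.
√(1−ρ_J²) = |sin(π/87)| = 0.03610
ω* = 2/(1 + 0.03610) = 2/1.03610 = 1.9303.
ρ(B_{ω*}) = ω*−1 = 0.9303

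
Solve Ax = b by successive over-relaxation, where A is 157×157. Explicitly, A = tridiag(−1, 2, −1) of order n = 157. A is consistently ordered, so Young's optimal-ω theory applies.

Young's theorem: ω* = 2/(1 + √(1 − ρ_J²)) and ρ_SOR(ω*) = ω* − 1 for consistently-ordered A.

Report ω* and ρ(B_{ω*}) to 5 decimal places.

ω* = 1.96101, ρ_SOR = 0.96101

With n=157, ρ(Jacobi) = cos(π/158) = 0.99980.
1 − cos²(π/158) = sin²(π/158) ⇒ √(1−ρ_J²) = sin(π/158) = 0.019882.
Then 2/(1+√(1−ρ_J²)) = 2/(1+0.019882); ω* = 2/1.019882 = 1.96101.
and ρ(B_{ω*}) = 1.96101 − 1 = 0.96101.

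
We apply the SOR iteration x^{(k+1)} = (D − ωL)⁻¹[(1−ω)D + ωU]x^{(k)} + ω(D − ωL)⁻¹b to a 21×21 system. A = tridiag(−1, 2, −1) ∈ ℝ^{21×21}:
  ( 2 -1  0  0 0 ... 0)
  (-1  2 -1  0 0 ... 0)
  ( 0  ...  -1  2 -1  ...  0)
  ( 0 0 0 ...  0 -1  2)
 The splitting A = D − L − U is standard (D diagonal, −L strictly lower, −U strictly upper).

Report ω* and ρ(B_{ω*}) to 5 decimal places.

[ρ_J] n=21: ρ(B_J) = cos(π/(n+1)) = cos(π/22) = 0.98982.
√(1−ρ_J²) = |sin(π/22)| = 0.142315
[ω*] 2 ÷ (1 + 0.142315) = 2 ÷ 1.142315 = 1.75083.
Hence ρ(B_{ω*}) = 1.75083 − 1 = 0.75083.

ω* = 1.75083, ρ_SOR = 0.75083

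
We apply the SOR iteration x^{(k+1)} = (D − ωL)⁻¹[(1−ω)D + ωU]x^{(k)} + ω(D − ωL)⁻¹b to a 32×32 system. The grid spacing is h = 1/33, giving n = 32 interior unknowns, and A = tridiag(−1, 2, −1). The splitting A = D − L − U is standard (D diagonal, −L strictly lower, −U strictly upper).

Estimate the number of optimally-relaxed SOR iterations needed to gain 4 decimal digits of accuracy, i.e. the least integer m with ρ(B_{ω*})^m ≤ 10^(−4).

n=32: λ(B_J) = 1 − λ(A)/2 = cos(kπ/33); k=1 gives ρ_J = 0.9954719.
1 − cos²(π/33) = sin²(π/33) ⇒ √(1−ρ_J²) = sin(π/33) = 0.0950560.
Young: ω* = 2/(1+√(1−ρ_J²)) = 2/(1+0.0950560) = 2/1.0950560 = 1.8263906.
ρ(B_{ω*}) = ω*−1 = 0.8263906
m ≥ 4·ln10 / (−ln 0.8263906) = 48.301; smallest integer m = 49.

m = 49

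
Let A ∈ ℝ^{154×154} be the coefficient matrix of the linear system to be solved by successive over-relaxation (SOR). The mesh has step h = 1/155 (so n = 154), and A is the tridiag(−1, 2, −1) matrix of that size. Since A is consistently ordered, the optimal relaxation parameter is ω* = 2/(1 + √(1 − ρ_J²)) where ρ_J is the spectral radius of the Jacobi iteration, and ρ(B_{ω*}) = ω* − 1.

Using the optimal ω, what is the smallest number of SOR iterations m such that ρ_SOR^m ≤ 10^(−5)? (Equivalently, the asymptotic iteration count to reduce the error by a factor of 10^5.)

B_J for the 154×154 system has eigenvalues cos(kπ/155); ρ_J = cos(π/155) = 0.9997946.
root = sin(π/155) = 0.0202670  (since 1−cos² = sin²).
ω* = 2/(1 + 0.0202670) = 2/1.0202670 = 1.9602712.
At ω = 1.9602712 every |λ(B_ω)| = ω−1, so ρ_SOR = 0.9602712.
Need (0.9602712)^m ≤ 10^(−5): m ≥ 5·ln10/|ln 0.9602712| = 11.5129/0.0405395 = 283.992 ⇒ m = 284.

m = 284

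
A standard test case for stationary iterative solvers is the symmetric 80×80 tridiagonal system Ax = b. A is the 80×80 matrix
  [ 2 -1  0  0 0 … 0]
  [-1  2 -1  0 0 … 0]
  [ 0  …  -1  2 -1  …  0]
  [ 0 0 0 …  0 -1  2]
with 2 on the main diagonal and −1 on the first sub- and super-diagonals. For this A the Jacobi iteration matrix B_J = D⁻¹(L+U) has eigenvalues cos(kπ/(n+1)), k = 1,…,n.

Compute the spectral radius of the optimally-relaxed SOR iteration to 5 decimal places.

B_J for the 80×80 system has eigenvalues cos(kπ/81); ρ_J = cos(π/81) = 0.99925.
root = sin(π/81) = 0.038775  (since 1−cos² = sin²).
So ω* = 2/1.038775 = 1.92534 (Young).
ρ_SOR = ω* − 1 ≈ 0.92534.

ρ_SOR = 0.92534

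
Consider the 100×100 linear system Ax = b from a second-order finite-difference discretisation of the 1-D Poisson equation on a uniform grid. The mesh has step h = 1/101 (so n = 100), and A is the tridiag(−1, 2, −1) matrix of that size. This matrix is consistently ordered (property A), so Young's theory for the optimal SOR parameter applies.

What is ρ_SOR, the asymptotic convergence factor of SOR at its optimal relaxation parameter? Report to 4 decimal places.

With n=100, ρ(Jacobi) = cos(π/101) = 0.9995.
√(1−ρ_J²) = |sin(π/101)| = 0.03110
Then 2/(1+√(1−ρ_J²)) = 2/(1+0.03110); ω* = 2/1.03110 = 1.9397.
ρ(B_{ω*}) = ω*−1 = 0.9397

ρ_SOR = 0.9397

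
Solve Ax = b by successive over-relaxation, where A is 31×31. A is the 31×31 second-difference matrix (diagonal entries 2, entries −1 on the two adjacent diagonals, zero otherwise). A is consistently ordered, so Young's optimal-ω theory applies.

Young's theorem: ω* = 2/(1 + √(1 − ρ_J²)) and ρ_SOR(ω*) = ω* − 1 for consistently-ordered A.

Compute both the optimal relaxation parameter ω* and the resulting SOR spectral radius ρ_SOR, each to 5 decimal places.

ρ_J = max_k |cos(kπ/32)| = cos(π/32) = 0.99518
1 − cos²(π/32) = sin²(π/32) ⇒ √(1−ρ_J²) = sin(π/32) = 0.098017.
[ω*] 2 ÷ (1 + 0.098017) = 2 ÷ 1.098017 = 1.82147.
and ρ(B_{ω*}) = 1.82147 − 1 = 0.82147.

ω* = 1.82147, ρ_SOR = 0.82147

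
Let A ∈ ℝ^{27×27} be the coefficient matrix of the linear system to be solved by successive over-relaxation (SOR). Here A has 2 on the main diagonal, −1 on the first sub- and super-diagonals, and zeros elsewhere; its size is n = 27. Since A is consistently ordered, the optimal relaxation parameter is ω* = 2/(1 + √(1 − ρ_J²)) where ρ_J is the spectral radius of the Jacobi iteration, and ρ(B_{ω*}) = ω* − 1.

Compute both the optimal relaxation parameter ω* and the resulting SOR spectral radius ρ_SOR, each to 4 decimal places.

ρ_J = max_k |cos(kπ/28)| = cos(π/28) = 0.9937
√(1−ρ_J²) simplifies to sin(π/28) = 0.11196.
Then 2/(1+√(1−ρ_J²)) = 2/(1+0.11196); ω* = 2/1.11196 = 1.7986.
At ω = 1.7986 every |λ(B_ω)| = ω−1, so ρ_SOR = 0.7986.

ω* = 1.7986, ρ_SOR = 0.7986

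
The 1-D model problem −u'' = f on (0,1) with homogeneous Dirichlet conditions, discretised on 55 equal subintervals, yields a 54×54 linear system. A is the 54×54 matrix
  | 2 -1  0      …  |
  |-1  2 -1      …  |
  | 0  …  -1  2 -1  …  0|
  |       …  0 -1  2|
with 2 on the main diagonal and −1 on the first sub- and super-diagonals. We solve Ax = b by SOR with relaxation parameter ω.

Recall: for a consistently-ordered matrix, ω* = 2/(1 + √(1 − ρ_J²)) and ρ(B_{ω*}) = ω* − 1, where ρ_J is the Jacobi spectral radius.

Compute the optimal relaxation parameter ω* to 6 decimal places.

ω* = 1.891989

½·tridiag(1,0,1) at n=54: λ_k = cos(kπ/55); max |λ| at k=1 ⇒ ρ_J = cos(π/55) ≈ 0.998369.
√(1−ρ_J²) simplifies to sin(π/55) = 0.0570888.
Young: ω* = 2/(1+√(1−ρ_J²)) = 2/(1+0.0570888) = 2/1.0570888 = 1.891989.
ρ_SOR = ω* − 1 = 1.891989 − 1 = 0.891989.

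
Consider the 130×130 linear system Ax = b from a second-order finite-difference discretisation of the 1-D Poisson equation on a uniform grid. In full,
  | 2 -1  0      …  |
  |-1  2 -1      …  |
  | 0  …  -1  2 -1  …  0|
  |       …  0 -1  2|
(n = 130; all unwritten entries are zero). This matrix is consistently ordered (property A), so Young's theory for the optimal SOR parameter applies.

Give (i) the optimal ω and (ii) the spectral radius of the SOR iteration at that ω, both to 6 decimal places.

spectrum of D⁻¹(L+U) = {cos(kπ/131) : 1≤k≤130}; ρ_J = cos(π/131) = 0.999712.
root = sin(π/131) = 0.0239793  (since 1−cos² = sin²).
So ω* = 2/1.0239793 = 1.953164 (Young).
[ρ_SOR] ω* − 1 = 0.953164.

ω* = 1.953164, ρ_SOR = 0.953164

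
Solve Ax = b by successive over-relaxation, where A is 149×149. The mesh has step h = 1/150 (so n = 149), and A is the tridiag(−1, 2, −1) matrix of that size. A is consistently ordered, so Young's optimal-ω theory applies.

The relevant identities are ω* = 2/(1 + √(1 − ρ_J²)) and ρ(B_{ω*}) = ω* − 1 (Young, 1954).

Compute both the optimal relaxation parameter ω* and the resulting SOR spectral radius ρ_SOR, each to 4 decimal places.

ω* = 1.9590, ρ_SOR = 0.9590

[ρ_J] n=149: ρ(B_J) = cos(π/(n+1)) = cos(π/150) = 0.9998.
√(1−ρ_J²) simplifies to sin(π/150) = 0.02094.
So ω* = 2/1.02094 = 1.9590 (Young).
Hence ρ(B_{ω*}) = 1.9590 − 1 = 0.9590.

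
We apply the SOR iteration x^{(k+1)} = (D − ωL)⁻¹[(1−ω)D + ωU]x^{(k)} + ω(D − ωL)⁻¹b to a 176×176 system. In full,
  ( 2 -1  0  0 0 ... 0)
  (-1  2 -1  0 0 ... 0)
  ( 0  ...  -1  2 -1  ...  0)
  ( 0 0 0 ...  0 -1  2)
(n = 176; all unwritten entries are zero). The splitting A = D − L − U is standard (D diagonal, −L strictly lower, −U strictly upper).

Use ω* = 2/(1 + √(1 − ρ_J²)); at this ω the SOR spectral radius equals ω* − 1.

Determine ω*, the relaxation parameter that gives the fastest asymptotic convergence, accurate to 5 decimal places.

With n=176, ρ(Jacobi) = cos(π/177) = 0.99984.
root = sin(π/177) = 0.017748  (since 1−cos² = sin²).
ω* = 2/(1 + 0.017748) = 2/1.017748 = 1.96512.
ρ_SOR = ω* − 1 ≈ 0.96512.

ω* = 1.96512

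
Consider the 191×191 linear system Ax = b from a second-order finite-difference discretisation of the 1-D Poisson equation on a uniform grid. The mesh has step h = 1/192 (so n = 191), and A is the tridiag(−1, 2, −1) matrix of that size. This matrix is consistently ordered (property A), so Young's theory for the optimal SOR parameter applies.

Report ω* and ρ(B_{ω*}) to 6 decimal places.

ω* = 1.967803, ρ_SOR = 0.967803

ρ_J = max_k |cos(kπ/192)| = cos(π/192) = 0.999866
√(1−ρ_J²) simplifies to sin(π/192) = 0.0163617.
So ω* = 2/1.0163617 = 1.967803 (Young).
ρ_SOR = ω* − 1 = 1.967803 − 1 = 0.967803.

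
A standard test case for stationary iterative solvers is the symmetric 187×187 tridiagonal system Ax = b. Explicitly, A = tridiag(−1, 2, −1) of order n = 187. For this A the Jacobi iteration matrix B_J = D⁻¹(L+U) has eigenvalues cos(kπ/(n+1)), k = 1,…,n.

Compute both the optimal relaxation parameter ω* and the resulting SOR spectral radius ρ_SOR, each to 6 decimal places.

ω* = 1.967130, ρ_SOR = 0.967130

[ρ_J] n=187: ρ(B_J) = cos(π/(n+1)) = cos(π/188) = 0.999860.
√(1−ρ_J²) = |sin(π/188)| = 0.0167098
ω* = 2 / (1 + 0.0167098) = 2 / 1.0167098 ≈ 1.967130.
ρ_SOR = ω* − 1 = 1.967130 − 1 = 0.967130.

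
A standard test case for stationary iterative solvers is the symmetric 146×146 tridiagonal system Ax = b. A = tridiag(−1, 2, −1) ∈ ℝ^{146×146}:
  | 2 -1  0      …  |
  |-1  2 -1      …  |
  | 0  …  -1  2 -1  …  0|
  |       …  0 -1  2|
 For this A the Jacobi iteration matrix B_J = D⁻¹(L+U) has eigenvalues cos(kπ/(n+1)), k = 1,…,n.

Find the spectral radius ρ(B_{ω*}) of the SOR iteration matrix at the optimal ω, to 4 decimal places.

ρ_SOR = 0.9582

spectrum of D⁻¹(L+U) = {cos(kπ/147) : 1≤k≤146}; ρ_J = cos(π/147) = 0.9998.
√(1−ρ_J²) = |sin(π/147)| = 0.02137
[ω*] 2 ÷ (1 + 0.02137) = 2 ÷ 1.02137 = 1.9582.
Hence ρ(B_{ω*}) = 1.9582 − 1 = 0.9582.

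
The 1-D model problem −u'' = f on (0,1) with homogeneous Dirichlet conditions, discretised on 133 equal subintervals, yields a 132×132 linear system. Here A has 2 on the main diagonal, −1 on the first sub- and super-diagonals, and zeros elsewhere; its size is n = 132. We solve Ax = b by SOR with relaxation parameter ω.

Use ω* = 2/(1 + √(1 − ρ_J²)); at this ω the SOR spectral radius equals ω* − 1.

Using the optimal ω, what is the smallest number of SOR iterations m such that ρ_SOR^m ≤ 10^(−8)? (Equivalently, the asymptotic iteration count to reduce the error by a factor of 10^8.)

spectrum of D⁻¹(L+U) = {cos(kπ/133) : 1≤k≤132}; ρ_J = cos(π/133) = 0.9997210.
1 − cos²(π/133) = sin²(π/133) ⇒ √(1−ρ_J²) = sin(π/133) = 0.0236188.
Young: ω* = 2/(1+√(1−ρ_J²)) = 2/(1+0.0236188) = 2/1.0236188 = 1.9538524.
ρ_SOR = ω* − 1 = 1.9538524 − 1 = 0.9538524.
m ≥ 8·ln10 / (−ln 0.9538524) = 389.887; smallest integer m = 390.

m = 390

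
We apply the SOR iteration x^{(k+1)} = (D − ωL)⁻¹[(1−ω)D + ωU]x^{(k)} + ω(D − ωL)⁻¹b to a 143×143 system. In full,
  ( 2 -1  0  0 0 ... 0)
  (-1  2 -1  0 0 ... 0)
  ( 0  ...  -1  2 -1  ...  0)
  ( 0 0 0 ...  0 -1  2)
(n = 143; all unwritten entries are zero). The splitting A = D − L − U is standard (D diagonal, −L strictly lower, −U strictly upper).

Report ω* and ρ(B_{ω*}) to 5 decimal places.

ρ_J = max_k |cos(kπ/144)| = cos(π/144) = 0.99976
root = sin(π/144) = 0.021815  (since 1−cos² = sin²).
ω* = 2 / (1 + 0.021815) = 2 / 1.021815 ≈ 1.95730.
At ω = 1.95730 every |λ(B_ω)| = ω−1, so ρ_SOR = 0.95730.

ω* = 1.95730, ρ_SOR = 0.95730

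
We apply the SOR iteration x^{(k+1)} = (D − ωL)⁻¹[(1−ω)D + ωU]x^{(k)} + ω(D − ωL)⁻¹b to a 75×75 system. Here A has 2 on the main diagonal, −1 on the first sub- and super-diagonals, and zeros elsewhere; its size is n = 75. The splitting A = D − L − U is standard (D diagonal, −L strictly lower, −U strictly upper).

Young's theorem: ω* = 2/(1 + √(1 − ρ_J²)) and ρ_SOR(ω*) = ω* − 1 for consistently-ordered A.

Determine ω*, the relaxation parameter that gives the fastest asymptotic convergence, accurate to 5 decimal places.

ω* = 1.92063

[ρ_J] n=75: ρ(B_J) = cos(π/(n+1)) = cos(π/76) = 0.99915.
√(1−ρ_J²) simplifies to sin(π/76) = 0.041325.
ω* = 2/(1+0.041325) = 1.92063
At ω = 1.92063 every |λ(B_ω)| = ω−1, so ρ_SOR = 0.92063.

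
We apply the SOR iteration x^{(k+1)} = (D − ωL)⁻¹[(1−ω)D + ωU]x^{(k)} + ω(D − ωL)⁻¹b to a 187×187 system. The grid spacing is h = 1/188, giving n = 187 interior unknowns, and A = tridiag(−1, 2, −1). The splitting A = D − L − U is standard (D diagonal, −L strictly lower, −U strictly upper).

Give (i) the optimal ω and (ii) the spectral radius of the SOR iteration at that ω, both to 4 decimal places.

[ρ_J] n=187: ρ(B_J) = cos(π/(n+1)) = cos(π/188) = 0.9999.
root = sin(π/188) = 0.01671  (since 1−cos² = sin²).
ω* = 2/(1+0.01671) = 1.9671
ρ_SOR = ω* − 1 ≈ 0.9671.

ω* = 1.9671, ρ_SOR = 0.9671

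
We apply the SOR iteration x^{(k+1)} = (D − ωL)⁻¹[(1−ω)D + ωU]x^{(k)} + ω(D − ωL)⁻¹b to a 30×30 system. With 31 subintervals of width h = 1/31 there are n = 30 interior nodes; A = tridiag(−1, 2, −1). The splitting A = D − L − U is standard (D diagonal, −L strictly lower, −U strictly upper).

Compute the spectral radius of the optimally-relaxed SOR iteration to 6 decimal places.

spectrum of D⁻¹(L+U) = {cos(kπ/31) : 1≤k≤30}; ρ_J = cos(π/31) = 0.994869.
1 − cos²(π/31) = sin²(π/31) ⇒ √(1−ρ_J²) = sin(π/31) = 0.1011683.
Young: ω* = 2/(1+√(1−ρ_J²)) = 2/(1+0.1011683) = 2/1.1011683 = 1.816253.
and ρ(B_{ω*}) = 1.816253 − 1 = 0.816253.

ρ_SOR = 0.816253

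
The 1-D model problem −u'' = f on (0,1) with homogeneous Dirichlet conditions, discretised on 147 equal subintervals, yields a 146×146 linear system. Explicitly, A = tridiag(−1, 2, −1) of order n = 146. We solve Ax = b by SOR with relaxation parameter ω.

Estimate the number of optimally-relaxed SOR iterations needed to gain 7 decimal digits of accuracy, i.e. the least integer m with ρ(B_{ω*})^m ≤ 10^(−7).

B_J for the 146×146 system has eigenvalues cos(kπ/147); ρ_J = cos(π/147) = 0.9997716.
1 − cos²(π/147) = sin²(π/147) ⇒ √(1−ρ_J²) = sin(π/147) = 0.0213698.
So ω* = 2/1.0213698 = 1.9581546 (Young).
ρ_SOR = ω* − 1 ≈ 0.9581546.
m ≥ 7·ln10 / (−ln 0.9581546) = 377.066; smallest integer m = 378.

m = 378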